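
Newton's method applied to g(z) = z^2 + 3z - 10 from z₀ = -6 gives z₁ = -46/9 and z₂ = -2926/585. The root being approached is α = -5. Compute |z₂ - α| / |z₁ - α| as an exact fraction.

1/65

z₁ - α = -46/9 - (-5) = -46/9 + 5 = -1/9, so |z₁ - α| = 1/9.
z₂ - α = -2926/585 - (-5) = -2926/585 + 5 = -1/585, so |z₂ - α| = 1/585.
Ratio = (1/585) / (1/9) = 1/65.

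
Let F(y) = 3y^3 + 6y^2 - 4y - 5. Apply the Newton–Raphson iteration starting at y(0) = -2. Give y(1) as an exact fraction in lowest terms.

F'(y) = 9y^2 + 12y - 4.
F(-2) = 3, F'(-2) = 8, so y(1) = (-2) - 3/8 = -19/8.

-19/8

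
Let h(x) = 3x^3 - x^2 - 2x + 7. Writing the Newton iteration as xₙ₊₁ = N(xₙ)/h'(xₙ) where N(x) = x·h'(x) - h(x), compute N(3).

146

h'(x) = 9x^2 - 2x - 2.
N(x) = x·h'(x) - h(x) = x·(9x^2 - 2x - 2) - (3x^3 - x^2 - 2x + 7) = 6x^3 - x^2 - 7.
N(3) = 146.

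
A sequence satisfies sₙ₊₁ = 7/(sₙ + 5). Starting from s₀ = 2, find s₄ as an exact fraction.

259/227

s₁ = 7/(2 + 5) = 1.
s₂ = 7/(1 + 5) = 7/6.
s₃ = 7/(7/6 + 5) = 42/37.
s₄ = 7/(42/37 + 5) = 259/227.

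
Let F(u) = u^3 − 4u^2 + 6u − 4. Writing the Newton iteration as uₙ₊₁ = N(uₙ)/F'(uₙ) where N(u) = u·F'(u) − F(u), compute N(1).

2

F'(u) = 3u^2 − 8u + 6.
N(u) = u·F'(u) − F(u) = u·(3u^2 − 8u + 6) − (u^3 − 4u^2 + 6u − 4) = 2u^3 − 4u^2 + 4.
N(1) = 2.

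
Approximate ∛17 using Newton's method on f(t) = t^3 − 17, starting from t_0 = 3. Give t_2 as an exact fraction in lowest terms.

1050433/408321

f'(t) = 3t^2.
f(3) = 10, f'(3) = 27, so t_1 = 3 − 10/27 = 71/27.
f(71/27) = 23300/19683, f'(71/27) = 5041/243, so t_2 = (71/27) − (23300/19683)/(5041/243) = 1050433/408321.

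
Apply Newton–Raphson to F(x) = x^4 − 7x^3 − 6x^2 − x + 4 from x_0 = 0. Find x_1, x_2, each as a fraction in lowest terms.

F'(x) = 4x^3 − 21x^2 − 12x − 1.
F(0) = 4, F'(0) = −1, so x_1 = 0 − 4/(−1) = 4.
F(4) = −288, F'(4) = −129, so x_2 = 4 − (−288)/(−129) = 76/43.

x_1 = 4, x_2 = 76/43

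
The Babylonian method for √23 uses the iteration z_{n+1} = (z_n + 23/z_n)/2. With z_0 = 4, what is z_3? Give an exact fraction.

z_1 = (4 + 23/4)/2 = 39/8.
z_2 = (39/8 + 23/(39/8))/2 = 2993/624.
z_3 = (2993/624 + 23/(2993/624))/2 = 17913697/3735264.

17913697/3735264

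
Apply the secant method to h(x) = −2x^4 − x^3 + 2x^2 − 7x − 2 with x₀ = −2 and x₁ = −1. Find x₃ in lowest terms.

−149/24

h(−2) = −4, h(−1) = 6. x₂ = (−1) − 6·((−1) − (−2))/(6 − (−4)) = −8/5.
h(−1) = 6, h(−8/5) = 3318/625. x₃ = (−8/5) − (3318/625)·((−8/5) − (−1))/((3318/625) − 6) = −149/24.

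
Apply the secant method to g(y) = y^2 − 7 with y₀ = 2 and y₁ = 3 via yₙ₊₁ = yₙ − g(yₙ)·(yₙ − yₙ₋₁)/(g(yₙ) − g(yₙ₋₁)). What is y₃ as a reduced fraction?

g(2) = −3, g(3) = 2. y₂ = 3 − 2·(3 − 2)/(2 − (−3)) = 13/5.
g(3) = 2, g(13/5) = −6/25. y₃ = (13/5) − (−6/25)·((13/5) − 3)/((−6/25) − 2) = 37/14.

37/14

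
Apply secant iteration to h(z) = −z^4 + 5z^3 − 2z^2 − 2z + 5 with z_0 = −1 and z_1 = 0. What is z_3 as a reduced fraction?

h(−1) = −1, h(0) = 5. z_2 = 0 − 5·(0 − (−1))/(5 − (−1)) = −5/6.
h(0) = 5, h(−5/6) = 2465/1296. z_3 = (−5/6) − (2465/1296)·((−5/6) − 0)/((2465/1296) − 5) = −1080/803.

−1080/803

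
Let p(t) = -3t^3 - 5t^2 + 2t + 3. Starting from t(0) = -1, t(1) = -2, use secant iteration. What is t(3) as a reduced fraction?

p(-1) = -1, p(-2) = 3. t(2) = (-2) - 3·((-2) - (-1))/(3 - (-1)) = -5/4.
p(-2) = 3, p(-5/4) = -93/64. t(3) = (-5/4) - (-93/64)·((-5/4) - (-2))/((-93/64) - 3) = -142/95.

-142/95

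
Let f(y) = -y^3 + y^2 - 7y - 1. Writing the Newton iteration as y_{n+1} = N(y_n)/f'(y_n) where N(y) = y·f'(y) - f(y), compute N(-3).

f'(y) = -3y^2 + 2y - 7.
N(y) = y·f'(y) - f(y) = y·(-3y^2 + 2y - 7) - (-y^3 + y^2 - 7y - 1) = -2y^3 + y^2 + 1.
N(-3) = 64.

64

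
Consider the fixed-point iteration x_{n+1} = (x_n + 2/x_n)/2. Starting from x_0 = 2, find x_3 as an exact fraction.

x_1 = (2 + 2/2)/2 = 3/2.
x_2 = (3/2 + 2/(3/2))/2 = 17/12.
x_3 = (17/12 + 2/(17/12))/2 = 577/408.

577/408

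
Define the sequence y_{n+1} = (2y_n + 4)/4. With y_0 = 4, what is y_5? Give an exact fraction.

33/16

y_1 = (2·4 + 4)/4 = 3.
y_2 = (2·3 + 4)/4 = 5/2.
y_3 = (2·(5/2) + 4)/4 = 9/4.
y_4 = (2·(9/4) + 4)/4 = 17/8.
y_5 = (2·(17/8) + 4)/4 = 33/16.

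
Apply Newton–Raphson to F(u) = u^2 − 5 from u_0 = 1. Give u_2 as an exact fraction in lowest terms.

7/3

F'(u) = 2u.
F(1) = −4, F'(1) = 2, so u_1 = 1 − (−4)/2 = 3.
F(3) = 4, F'(3) = 6, so u_2 = 3 − 4/6 = 7/3.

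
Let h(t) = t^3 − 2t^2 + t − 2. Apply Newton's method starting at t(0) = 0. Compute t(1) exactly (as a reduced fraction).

2

h'(t) = 3t^2 − 4t + 1.
h(0) = −2, h'(0) = 1, so t(1) = 0 − (−2)/1 = 2.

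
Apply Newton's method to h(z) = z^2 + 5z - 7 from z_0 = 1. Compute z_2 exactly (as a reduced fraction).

h'(z) = 2z + 5.
h(1) = -1, h'(1) = 7, so z_1 = 1 - (-1)/7 = 8/7.
h(8/7) = 1/49, h'(8/7) = 51/7, so z_2 = (8/7) - (1/49)/(51/7) = 407/357.

407/357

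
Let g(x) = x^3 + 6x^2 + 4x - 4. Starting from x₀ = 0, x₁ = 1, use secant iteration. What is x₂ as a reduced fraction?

g(0) = -4, g(1) = 7. x₂ = 1 - 7·(1 - 0)/(7 - (-4)) = 4/11.

4/11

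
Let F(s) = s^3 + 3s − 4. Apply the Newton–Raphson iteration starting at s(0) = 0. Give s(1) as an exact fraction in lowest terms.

4/3

F'(s) = 3s^2 + 3.
F(0) = −4, F'(0) = 3, so s(1) = 0 − (−4)/3 = 4/3.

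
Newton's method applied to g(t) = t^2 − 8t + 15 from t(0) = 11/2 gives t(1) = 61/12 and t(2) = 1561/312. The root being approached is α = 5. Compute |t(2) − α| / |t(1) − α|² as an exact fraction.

6/13

t(1) − α = 61/12 − 5 = 1/12, so |t(1) − α| = 1/12.
t(2) − α = 1561/312 − 5 = 1/312, so |t(2) − α| = 1/312.
|t(1) − α|² = 1/144.
Ratio = (1/312) / (1/144) = 6/13.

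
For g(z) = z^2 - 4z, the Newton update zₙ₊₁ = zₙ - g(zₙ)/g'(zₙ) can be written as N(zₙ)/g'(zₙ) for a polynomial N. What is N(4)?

16

g'(z) = 2z - 4.
N(z) = z·g'(z) - g(z) = z·(2z - 4) - (z^2 - 4z) = z^2.
N(4) = 16.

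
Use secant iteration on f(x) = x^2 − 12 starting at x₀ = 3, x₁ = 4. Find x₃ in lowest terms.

45/13

f(3) = −3, f(4) = 4. x₂ = 4 − 4·(4 − 3)/(4 − (−3)) = 24/7.
f(4) = 4, f(24/7) = −12/49. x₃ = (24/7) − (−12/49)·((24/7) − 4)/((−12/49) − 4) = 45/13.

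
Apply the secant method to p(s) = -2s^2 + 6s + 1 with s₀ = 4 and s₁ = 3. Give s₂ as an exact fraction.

p(4) = -7, p(3) = 1. s₂ = 3 - 1·(3 - 4)/(1 - (-7)) = 25/8.

25/8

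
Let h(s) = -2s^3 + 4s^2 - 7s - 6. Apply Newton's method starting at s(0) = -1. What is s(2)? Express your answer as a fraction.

h'(s) = -6s^2 + 8s - 7.
h(-1) = 7, h'(-1) = -21, so s(1) = (-1) - 7/(-21) = -2/3.
h(-2/3) = 28/27, h'(-2/3) = -15, so s(2) = (-2/3) - (28/27)/(-15) = -242/405.

-242/405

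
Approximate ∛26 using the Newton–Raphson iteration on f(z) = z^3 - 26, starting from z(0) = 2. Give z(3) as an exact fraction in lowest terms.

f'(z) = 3z^2.
f(2) = -18, f'(2) = 12, so z(1) = 2 - (-18)/12 = 7/2.
f(7/2) = 135/8, f'(7/2) = 147/4, so z(2) = (7/2) - (135/8)/(147/4) = 149/49.
f(149/49) = 249075/117649, f'(149/49) = 66603/2401, so z(3) = (149/49) - (249075/117649)/(66603/2401) = 3224924/1087849.

3224924/1087849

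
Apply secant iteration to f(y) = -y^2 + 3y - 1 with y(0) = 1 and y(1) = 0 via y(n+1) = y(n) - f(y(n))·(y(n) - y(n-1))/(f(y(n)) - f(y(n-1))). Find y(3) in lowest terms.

f(1) = 1, f(0) = -1. y(2) = 0 - (-1)·(0 - 1)/((-1) - 1) = 1/2.
f(0) = -1, f(1/2) = 1/4. y(3) = (1/2) - (1/4)·((1/2) - 0)/((1/4) - (-1)) = 2/5.

2/5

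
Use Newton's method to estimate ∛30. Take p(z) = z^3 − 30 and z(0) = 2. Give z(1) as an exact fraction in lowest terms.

p'(z) = 3z^2.
p(2) = −22, p'(2) = 12, so z(1) = 2 − (−22)/12 = 23/6.

23/6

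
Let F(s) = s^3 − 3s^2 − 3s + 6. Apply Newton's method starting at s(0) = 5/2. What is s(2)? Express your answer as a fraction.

28906/4599

F'(s) = 3s^2 − 6s − 3.
F(5/2) = −37/8, F'(5/2) = 3/4, so s(1) = (5/2) − (−37/8)/(3/4) = 26/3.
F(26/3) = 10952/27, F'(26/3) = 511/3, so s(2) = (26/3) − (10952/27)/(511/3) = 28906/4599.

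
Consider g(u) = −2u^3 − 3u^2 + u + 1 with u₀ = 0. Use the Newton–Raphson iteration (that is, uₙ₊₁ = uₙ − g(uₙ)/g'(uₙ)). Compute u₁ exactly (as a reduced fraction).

g'(u) = −6u^2 − 6u + 1.
g(0) = 1, g'(0) = 1, so u₁ = 0 − 1/1 = −1.

−1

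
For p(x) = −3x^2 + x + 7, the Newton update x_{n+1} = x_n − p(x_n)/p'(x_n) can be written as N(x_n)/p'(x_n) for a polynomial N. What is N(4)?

p'(x) = −6x + 1.
N(x) = x·p'(x) − p(x) = x·(−6x + 1) − (−3x^2 + x + 7) = −3x^2 − 7.
N(4) = −55.

−55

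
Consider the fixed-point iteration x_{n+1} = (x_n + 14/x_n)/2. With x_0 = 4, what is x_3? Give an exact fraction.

x_1 = (4 + 14/4)/2 = 15/4.
x_2 = (15/4 + 14/(15/4))/2 = 449/120.
x_3 = (449/120 + 14/(449/120))/2 = 403201/107760.

403201/107760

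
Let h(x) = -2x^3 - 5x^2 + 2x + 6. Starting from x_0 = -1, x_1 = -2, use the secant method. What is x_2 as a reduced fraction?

h(-1) = 1, h(-2) = -2. x_2 = (-2) - (-2)·((-2) - (-1))/((-2) - 1) = -4/3.

-4/3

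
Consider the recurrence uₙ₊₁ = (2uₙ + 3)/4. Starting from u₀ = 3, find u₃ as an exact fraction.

u₁ = (2·3 + 3)/4 = 9/4.
u₂ = (2·(9/4) + 3)/4 = 15/8.
u₃ = (2·(15/8) + 3)/4 = 27/16.

27/16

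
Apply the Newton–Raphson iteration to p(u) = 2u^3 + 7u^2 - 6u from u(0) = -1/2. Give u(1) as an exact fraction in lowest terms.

-5/46

p'(u) = 6u^2 + 14u - 6.
p(-1/2) = 9/2, p'(-1/2) = -23/2, so u(1) = (-1/2) - (9/2)/(-23/2) = -5/46.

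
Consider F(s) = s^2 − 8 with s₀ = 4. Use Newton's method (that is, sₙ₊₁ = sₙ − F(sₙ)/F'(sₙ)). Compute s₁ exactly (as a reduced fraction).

3

F'(s) = 2s.
F(4) = 8, F'(4) = 8, so s₁ = 4 − 8/8 = 3.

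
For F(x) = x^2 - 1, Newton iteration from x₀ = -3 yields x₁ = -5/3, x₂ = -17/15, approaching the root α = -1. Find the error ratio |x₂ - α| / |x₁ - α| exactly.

1/5

x₁ - α = -5/3 - (-1) = -5/3 + 1 = -2/3, so |x₁ - α| = 2/3.
x₂ - α = -17/15 - (-1) = -17/15 + 1 = -2/15, so |x₂ - α| = 2/15.
Ratio = (2/15) / (2/3) = 1/5.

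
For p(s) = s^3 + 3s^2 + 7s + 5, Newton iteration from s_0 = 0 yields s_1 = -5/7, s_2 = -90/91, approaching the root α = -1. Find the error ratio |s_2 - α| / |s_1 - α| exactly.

1/26

s_1 - α = -5/7 - (-1) = -5/7 + 1 = 2/7, so |s_1 - α| = 2/7.
s_2 - α = -90/91 - (-1) = -90/91 + 1 = 1/91, so |s_2 - α| = 1/91.
Ratio = (1/91) / (2/7) = 1/26.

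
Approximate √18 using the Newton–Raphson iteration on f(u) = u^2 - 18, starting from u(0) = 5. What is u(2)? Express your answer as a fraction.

f'(u) = 2u.
f(5) = 7, f'(5) = 10, so u(1) = 5 - 7/10 = 43/10.
f(43/10) = 49/100, f'(43/10) = 43/5, so u(2) = (43/10) - (49/100)/(43/5) = 3649/860.

3649/860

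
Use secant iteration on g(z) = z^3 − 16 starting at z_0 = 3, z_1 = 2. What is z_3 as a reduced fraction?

3376/1327

g(3) = 11, g(2) = −8. z_2 = 2 − (−8)·(2 − 3)/((−8) − 11) = 46/19.
g(2) = −8, g(46/19) = −12408/6859. z_3 = (46/19) − (−12408/6859)·((46/19) − 2)/((−12408/6859) − (−8)) = 3376/1327.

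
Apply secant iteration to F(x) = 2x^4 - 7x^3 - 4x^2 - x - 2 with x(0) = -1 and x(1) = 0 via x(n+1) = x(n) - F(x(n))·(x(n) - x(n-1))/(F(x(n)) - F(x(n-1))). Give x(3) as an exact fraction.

-27/7

F(-1) = 4, F(0) = -2. x(2) = 0 - (-2)·(0 - (-1))/((-2) - 4) = -1/3.
F(0) = -2, F(-1/3) = -148/81. x(3) = (-1/3) - (-148/81)·((-1/3) - 0)/((-148/81) - (-2)) = -27/7.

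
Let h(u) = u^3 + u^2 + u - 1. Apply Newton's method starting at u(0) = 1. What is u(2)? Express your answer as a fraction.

5/9

h'(u) = 3u^2 + 2u + 1.
h(1) = 2, h'(1) = 6, so u(1) = 1 - 2/6 = 2/3.
h(2/3) = 11/27, h'(2/3) = 11/3, so u(2) = (2/3) - (11/27)/(11/3) = 5/9.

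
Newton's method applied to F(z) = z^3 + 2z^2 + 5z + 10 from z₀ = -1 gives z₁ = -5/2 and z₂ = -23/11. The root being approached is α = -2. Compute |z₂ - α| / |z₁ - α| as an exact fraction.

z₁ - α = -5/2 - (-2) = -5/2 + 2 = -1/2, so |z₁ - α| = 1/2.
z₂ - α = -23/11 - (-2) = -23/11 + 2 = -1/11, so |z₂ - α| = 1/11.
Ratio = (1/11) / (1/2) = 2/11.

2/11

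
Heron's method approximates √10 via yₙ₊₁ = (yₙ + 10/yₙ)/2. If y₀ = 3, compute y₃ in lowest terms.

y₁ = (3 + 10/3)/2 = 19/6.
y₂ = (19/6 + 10/(19/6))/2 = 721/228.
y₃ = (721/228 + 10/(721/228))/2 = 1039681/328776.

1039681/328776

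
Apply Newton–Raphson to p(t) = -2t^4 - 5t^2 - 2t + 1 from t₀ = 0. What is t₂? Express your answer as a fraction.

p'(t) = -8t^3 - 10t - 2.
p(0) = 1, p'(0) = -2, so t₁ = 0 - 1/(-2) = 1/2.
p(1/2) = -11/8, p'(1/2) = -8, so t₂ = (1/2) - (-11/8)/(-8) = 21/64.

21/64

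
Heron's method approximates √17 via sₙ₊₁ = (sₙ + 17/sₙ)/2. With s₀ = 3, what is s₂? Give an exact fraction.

161/39

s₁ = (3 + 17/3)/2 = 13/3.
s₂ = (13/3 + 17/(13/3))/2 = 161/39.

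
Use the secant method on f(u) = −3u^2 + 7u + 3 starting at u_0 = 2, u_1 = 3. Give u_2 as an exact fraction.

21/8

f(2) = 5, f(3) = −3. u_2 = 3 − (−3)·(3 − 2)/((−3) − 5) = 21/8.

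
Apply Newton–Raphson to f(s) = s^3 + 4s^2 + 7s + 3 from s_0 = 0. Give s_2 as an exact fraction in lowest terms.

−831/1414

f'(s) = 3s^2 + 8s + 7.
f(0) = 3, f'(0) = 7, so s_1 = 0 − 3/7 = −3/7.
f(−3/7) = 225/343, f'(−3/7) = 202/49, so s_2 = (−3/7) − (225/343)/(202/49) = −831/1414.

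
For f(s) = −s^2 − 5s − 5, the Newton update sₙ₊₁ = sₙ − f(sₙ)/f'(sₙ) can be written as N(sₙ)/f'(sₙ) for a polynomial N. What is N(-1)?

f'(s) = −2s − 5.
N(s) = s·f'(s) − f(s) = s·(−2s − 5) − (−s^2 − 5s − 5) = −s^2 + 5.
N(-1) = 4.

4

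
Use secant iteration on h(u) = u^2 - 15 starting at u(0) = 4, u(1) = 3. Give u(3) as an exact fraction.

31/8

h(4) = 1, h(3) = -6. u(2) = 3 - (-6)·(3 - 4)/((-6) - 1) = 27/7.
h(3) = -6, h(27/7) = -6/49. u(3) = (27/7) - (-6/49)·((27/7) - 3)/((-6/49) - (-6)) = 31/8.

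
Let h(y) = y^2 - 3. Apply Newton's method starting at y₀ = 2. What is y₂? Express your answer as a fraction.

97/56

h'(y) = 2y.
h(2) = 1, h'(2) = 4, so y₁ = 2 - 1/4 = 7/4.
h(7/4) = 1/16, h'(7/4) = 7/2, so y₂ = (7/4) - (1/16)/(7/2) = 97/56.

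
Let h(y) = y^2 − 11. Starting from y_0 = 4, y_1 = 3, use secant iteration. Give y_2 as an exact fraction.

h(4) = 5, h(3) = −2. y_2 = 3 − (−2)·(3 − 4)/((−2) − 5) = 23/7.

23/7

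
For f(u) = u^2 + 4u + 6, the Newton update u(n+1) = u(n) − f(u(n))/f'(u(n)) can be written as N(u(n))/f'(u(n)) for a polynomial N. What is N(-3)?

3

f'(u) = 2u + 4.
N(u) = u·f'(u) − f(u) = u·(2u + 4) − (u^2 + 4u + 6) = u^2 − 6.
N(-3) = 3.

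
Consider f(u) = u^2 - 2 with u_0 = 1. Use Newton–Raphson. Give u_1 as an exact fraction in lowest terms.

f'(u) = 2u.
f(1) = -1, f'(1) = 2, so u_1 = 1 - (-1)/2 = 3/2.

3/2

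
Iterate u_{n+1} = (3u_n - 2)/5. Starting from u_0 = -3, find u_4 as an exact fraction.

-787/625

u_1 = (3·(-3) - 2)/5 = -11/5.
u_2 = (3·(-11/5) - 2)/5 = -43/25.
u_3 = (3·(-43/25) - 2)/5 = -179/125.
u_4 = (3·(-179/125) - 2)/5 = -787/625.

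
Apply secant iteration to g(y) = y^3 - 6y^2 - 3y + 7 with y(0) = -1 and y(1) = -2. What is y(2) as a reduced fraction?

-25/22

g(-1) = 3, g(-2) = -19. y(2) = (-2) - (-19)·((-2) - (-1))/((-19) - 3) = -25/22.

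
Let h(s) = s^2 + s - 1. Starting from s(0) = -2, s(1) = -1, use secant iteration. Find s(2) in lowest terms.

-3/2

h(-2) = 1, h(-1) = -1. s(2) = (-1) - (-1)·((-1) - (-2))/((-1) - 1) = -3/2.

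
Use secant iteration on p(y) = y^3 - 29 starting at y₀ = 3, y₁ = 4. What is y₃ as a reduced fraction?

157673/51397

p(3) = -2, p(4) = 35. y₂ = 4 - 35·(4 - 3)/(35 - (-2)) = 113/37.
p(4) = 35, p(113/37) = -26040/50653. y₃ = (113/37) - (-26040/50653)·((113/37) - 4)/((-26040/50653) - 35) = 157673/51397.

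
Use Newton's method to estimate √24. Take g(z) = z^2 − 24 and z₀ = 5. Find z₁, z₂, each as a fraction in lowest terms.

g'(z) = 2z.
g(5) = 1, g'(5) = 10, so z₁ = 5 − 1/10 = 49/10.
g(49/10) = 1/100, g'(49/10) = 49/5, so z₂ = (49/10) − (1/100)/(49/5) = 4801/980.

z₁ = 49/10, z₂ = 4801/980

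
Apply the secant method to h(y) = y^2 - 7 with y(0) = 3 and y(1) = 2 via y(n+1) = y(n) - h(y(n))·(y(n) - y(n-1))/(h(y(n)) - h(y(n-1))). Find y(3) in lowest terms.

h(3) = 2, h(2) = -3. y(2) = 2 - (-3)·(2 - 3)/((-3) - 2) = 13/5.
h(2) = -3, h(13/5) = -6/25. y(3) = (13/5) - (-6/25)·((13/5) - 2)/((-6/25) - (-3)) = 61/23.

61/23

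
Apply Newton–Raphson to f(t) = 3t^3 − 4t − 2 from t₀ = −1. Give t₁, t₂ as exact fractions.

f'(t) = 9t^2 − 4.
f(−1) = −1, f'(−1) = 5, so t₁ = (−1) − (−1)/5 = −4/5.
f(−4/5) = −42/125, f'(−4/5) = 44/25, so t₂ = (−4/5) − (−42/125)/(44/25) = −67/110.

t₁ = −4/5, t₂ = −67/110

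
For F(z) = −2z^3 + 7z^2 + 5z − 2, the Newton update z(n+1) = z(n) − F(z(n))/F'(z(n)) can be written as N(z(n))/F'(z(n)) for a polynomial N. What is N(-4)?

370

F'(z) = −6z^2 + 14z + 5.
N(z) = z·F'(z) − F(z) = z·(−6z^2 + 14z + 5) − (−2z^3 + 7z^2 + 5z − 2) = −4z^3 + 7z^2 + 2.
N(-4) = 370.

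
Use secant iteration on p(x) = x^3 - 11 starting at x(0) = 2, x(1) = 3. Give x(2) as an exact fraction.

41/19

p(2) = -3, p(3) = 16. x(2) = 3 - 16·(3 - 2)/(16 - (-3)) = 41/19.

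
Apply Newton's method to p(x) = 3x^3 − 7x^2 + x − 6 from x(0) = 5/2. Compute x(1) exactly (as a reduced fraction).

224/89

p'(x) = 9x^2 − 14x + 1.
p(5/2) = −3/8, p'(5/2) = 89/4, so x(1) = (5/2) − (−3/8)/(89/4) = 224/89.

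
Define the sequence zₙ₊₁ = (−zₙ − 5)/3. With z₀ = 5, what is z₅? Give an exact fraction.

−310/243

z₁ = (−5 − 5)/3 = −10/3.
z₂ = (−(−10/3) − 5)/3 = −5/9.
z₃ = (−(−5/9) − 5)/3 = −40/27.
z₄ = (−(−40/27) − 5)/3 = −95/81.
z₅ = (−(−95/81) − 5)/3 = −310/243.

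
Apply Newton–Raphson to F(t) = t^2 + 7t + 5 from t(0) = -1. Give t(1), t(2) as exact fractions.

t(1) = -4/5, t(2) = -109/135

F'(t) = 2t + 7.
F(-1) = -1, F'(-1) = 5, so t(1) = (-1) - (-1)/5 = -4/5.
F(-4/5) = 1/25, F'(-4/5) = 27/5, so t(2) = (-4/5) - (1/25)/(27/5) = -109/135.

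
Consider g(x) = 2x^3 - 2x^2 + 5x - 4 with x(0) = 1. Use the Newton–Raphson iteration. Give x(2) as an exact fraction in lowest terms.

1732/2051

g'(x) = 6x^2 - 4x + 5.
g(1) = 1, g'(1) = 7, so x(1) = 1 - 1/7 = 6/7.
g(6/7) = 26/343, g'(6/7) = 293/49, so x(2) = (6/7) - (26/343)/(293/49) = 1732/2051.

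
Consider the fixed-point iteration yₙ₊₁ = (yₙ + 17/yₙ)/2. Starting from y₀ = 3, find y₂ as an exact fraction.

161/39

y₁ = (3 + 17/3)/2 = 13/3.
y₂ = (13/3 + 17/(13/3))/2 = 161/39.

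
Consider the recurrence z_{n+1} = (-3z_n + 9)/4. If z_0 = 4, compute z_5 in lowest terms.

z_1 = (-3·4 + 9)/4 = -3/4.
z_2 = (-3·(-3/4) + 9)/4 = 45/16.
z_3 = (-3·(45/16) + 9)/4 = 9/64.
z_4 = (-3·(9/64) + 9)/4 = 549/256.
z_5 = (-3·(549/256) + 9)/4 = 657/1024.

657/1024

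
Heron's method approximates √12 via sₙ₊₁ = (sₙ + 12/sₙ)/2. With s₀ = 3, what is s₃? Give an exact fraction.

18817/5432

s₁ = (3 + 12/3)/2 = 7/2.
s₂ = (7/2 + 12/(7/2))/2 = 97/28.
s₃ = (97/28 + 12/(97/28))/2 = 18817/5432.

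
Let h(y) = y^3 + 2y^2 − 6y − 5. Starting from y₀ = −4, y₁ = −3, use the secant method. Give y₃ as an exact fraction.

−10435/3093

h(−4) = −13, h(−3) = 4. y₂ = (−3) − 4·((−3) − (−4))/(4 − (−13)) = −55/17.
h(−3) = 4, h(−55/17) = 7280/4913. y₃ = (−55/17) − (7280/4913)·((−55/17) − (−3))/((7280/4913) − 4) = −10435/3093.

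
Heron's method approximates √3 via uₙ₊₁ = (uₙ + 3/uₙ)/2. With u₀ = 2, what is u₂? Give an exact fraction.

97/56

u₁ = (2 + 3/2)/2 = 7/4.
u₂ = (7/4 + 3/(7/4))/2 = 97/56.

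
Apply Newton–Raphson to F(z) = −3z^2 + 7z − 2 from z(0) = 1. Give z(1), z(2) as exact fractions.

z(1) = −1, z(2) = −1/13

F'(z) = −6z + 7.
F(1) = 2, F'(1) = 1, so z(1) = 1 − 2/1 = −1.
F(−1) = −12, F'(−1) = 13, so z(2) = (−1) − (−12)/13 = −1/13.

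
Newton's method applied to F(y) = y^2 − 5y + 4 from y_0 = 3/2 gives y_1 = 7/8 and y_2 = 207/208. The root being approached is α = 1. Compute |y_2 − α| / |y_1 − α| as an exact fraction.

y_1 − α = 7/8 − 1 = −1/8, so |y_1 − α| = 1/8.
y_2 − α = 207/208 − 1 = −1/208, so |y_2 − α| = 1/208.
Ratio = (1/208) / (1/8) = 1/26.

1/26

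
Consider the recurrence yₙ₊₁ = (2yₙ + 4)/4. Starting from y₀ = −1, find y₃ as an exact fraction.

13/8

y₁ = (2·(−1) + 4)/4 = 1/2.
y₂ = (2·(1/2) + 4)/4 = 5/4.
y₃ = (2·(5/4) + 4)/4 = 13/8.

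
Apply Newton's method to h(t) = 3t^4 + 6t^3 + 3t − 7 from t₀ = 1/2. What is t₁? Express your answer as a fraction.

145/144

h'(t) = 12t^3 + 18t^2 + 3.
h(1/2) = −73/16, h'(1/2) = 9, so t₁ = (1/2) − (−73/16)/9 = 145/144.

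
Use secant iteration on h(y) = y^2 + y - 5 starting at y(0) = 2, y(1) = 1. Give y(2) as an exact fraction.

h(2) = 1, h(1) = -3. y(2) = 1 - (-3)·(1 - 2)/((-3) - 1) = 7/4.

7/4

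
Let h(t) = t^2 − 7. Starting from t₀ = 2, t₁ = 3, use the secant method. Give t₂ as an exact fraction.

13/5

h(2) = −3, h(3) = 2. t₂ = 3 − 2·(3 − 2)/(2 − (−3)) = 13/5.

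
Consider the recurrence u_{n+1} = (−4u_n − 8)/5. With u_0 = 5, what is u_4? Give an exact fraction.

u_1 = (−4·5 − 8)/5 = −28/5.
u_2 = (−4·(−28/5) − 8)/5 = 72/25.
u_3 = (−4·(72/25) − 8)/5 = −488/125.
u_4 = (−4·(−488/125) − 8)/5 = 952/625.

952/625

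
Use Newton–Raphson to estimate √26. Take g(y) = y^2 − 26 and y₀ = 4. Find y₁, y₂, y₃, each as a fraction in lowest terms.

g'(y) = 2y.
g(4) = −10, g'(4) = 8, so y₁ = 4 − (−10)/8 = 21/4.
g(21/4) = 25/16, g'(21/4) = 21/2, so y₂ = (21/4) − (25/16)/(21/2) = 857/168.
g(857/168) = 625/28224, g'(857/168) = 857/84, so y₃ = (857/168) − (625/28224)/(857/84) = 1468273/287952.

y₁ = 21/4, y₂ = 857/168, y₃ = 1468273/287952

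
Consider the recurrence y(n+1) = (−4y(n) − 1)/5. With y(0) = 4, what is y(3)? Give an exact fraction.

−277/125

y(1) = (−4·4 − 1)/5 = −17/5.
y(2) = (−4·(−17/5) − 1)/5 = 63/25.
y(3) = (−4·(63/25) − 1)/5 = −277/125.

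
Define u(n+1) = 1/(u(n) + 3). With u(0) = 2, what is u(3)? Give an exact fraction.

u(1) = 1/(2 + 3) = 1/5.
u(2) = 1/(1/5 + 3) = 5/16.
u(3) = 1/(5/16 + 3) = 16/53.

16/53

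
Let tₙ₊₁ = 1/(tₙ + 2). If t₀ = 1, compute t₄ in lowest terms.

t₁ = 1/(1 + 2) = 1/3.
t₂ = 1/(1/3 + 2) = 3/7.
t₃ = 1/(3/7 + 2) = 7/17.
t₄ = 1/(7/17 + 2) = 17/41.

17/41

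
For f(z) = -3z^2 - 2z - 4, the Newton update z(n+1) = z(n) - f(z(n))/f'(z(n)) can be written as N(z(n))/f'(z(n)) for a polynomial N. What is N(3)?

f'(z) = -6z - 2.
N(z) = z·f'(z) - f(z) = z·(-6z - 2) - (-3z^2 - 2z - 4) = -3z^2 + 4.
N(3) = -23.

-23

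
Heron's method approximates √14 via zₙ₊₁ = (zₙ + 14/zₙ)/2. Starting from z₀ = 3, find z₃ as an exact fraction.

z₁ = (3 + 14/3)/2 = 23/6.
z₂ = (23/6 + 14/(23/6))/2 = 1033/276.
z₃ = (1033/276 + 14/(1033/276))/2 = 2133553/570216.

2133553/570216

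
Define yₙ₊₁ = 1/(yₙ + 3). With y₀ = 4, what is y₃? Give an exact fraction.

22/73

y₁ = 1/(4 + 3) = 1/7.
y₂ = 1/(1/7 + 3) = 7/22.
y₃ = 1/(7/22 + 3) = 22/73.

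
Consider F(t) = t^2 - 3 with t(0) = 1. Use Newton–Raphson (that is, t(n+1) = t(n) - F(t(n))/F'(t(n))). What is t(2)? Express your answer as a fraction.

F'(t) = 2t.
F(1) = -2, F'(1) = 2, so t(1) = 1 - (-2)/2 = 2.
F(2) = 1, F'(2) = 4, so t(2) = 2 - 1/4 = 7/4.

7/4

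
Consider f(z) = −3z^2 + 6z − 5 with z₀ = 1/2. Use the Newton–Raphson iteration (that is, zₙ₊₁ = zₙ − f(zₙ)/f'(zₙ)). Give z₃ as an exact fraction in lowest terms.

f'(z) = −6z + 6.
f(1/2) = −11/4, f'(1/2) = 3, so z₁ = (1/2) − (−11/4)/3 = 17/12.
f(17/12) = −121/48, f'(17/12) = −5/2, so z₂ = (17/12) − (−121/48)/(−5/2) = 49/120.
f(49/120) = −14641/4800, f'(49/120) = 71/20, so z₃ = (49/120) − (−14641/4800)/(71/20) = 21599/17040.

21599/17040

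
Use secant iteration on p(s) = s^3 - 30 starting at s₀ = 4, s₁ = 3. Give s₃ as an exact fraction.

p(4) = 34, p(3) = -3. s₂ = 3 - (-3)·(3 - 4)/((-3) - 34) = 114/37.
p(3) = -3, p(114/37) = -38046/50653. s₃ = (114/37) - (-38046/50653)·((114/37) - 3)/((-38046/50653) - (-3)) = 39340/12657.

39340/12657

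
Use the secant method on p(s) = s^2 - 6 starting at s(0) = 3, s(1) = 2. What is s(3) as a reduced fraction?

p(3) = 3, p(2) = -2. s(2) = 2 - (-2)·(2 - 3)/((-2) - 3) = 12/5.
p(2) = -2, p(12/5) = -6/25. s(3) = (12/5) - (-6/25)·((12/5) - 2)/((-6/25) - (-2)) = 27/11.

27/11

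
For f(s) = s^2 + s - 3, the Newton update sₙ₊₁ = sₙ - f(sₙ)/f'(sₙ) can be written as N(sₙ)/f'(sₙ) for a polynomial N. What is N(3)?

12

f'(s) = 2s + 1.
N(s) = s·f'(s) - f(s) = s·(2s + 1) - (s^2 + s - 3) = s^2 + 3.
N(3) = 12.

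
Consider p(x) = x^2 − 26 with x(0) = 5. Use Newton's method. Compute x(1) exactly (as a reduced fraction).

51/10

p'(x) = 2x.
p(5) = −1, p'(5) = 10, so x(1) = 5 − (−1)/10 = 51/10.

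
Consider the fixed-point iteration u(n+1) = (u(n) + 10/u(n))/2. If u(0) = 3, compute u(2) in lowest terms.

u(1) = (3 + 10/3)/2 = 19/6.
u(2) = (19/6 + 10/(19/6))/2 = 721/228.

721/228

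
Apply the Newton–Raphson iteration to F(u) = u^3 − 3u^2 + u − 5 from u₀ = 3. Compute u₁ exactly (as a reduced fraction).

F'(u) = 3u^2 − 6u + 1.
F(3) = −2, F'(3) = 10, so u₁ = 3 − (−2)/10 = 16/5.

16/5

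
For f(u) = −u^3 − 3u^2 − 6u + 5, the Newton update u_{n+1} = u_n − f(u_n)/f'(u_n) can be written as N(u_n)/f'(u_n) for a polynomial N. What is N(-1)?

f'(u) = −3u^2 − 6u − 6.
N(u) = u·f'(u) − f(u) = u·(−3u^2 − 6u − 6) − (−u^3 − 3u^2 − 6u + 5) = −2u^3 − 3u^2 − 5.
N(-1) = −6.

−6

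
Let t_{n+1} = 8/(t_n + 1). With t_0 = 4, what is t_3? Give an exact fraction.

t_1 = 8/(4 + 1) = 8/5.
t_2 = 8/(8/5 + 1) = 40/13.
t_3 = 8/(40/13 + 1) = 104/53.

104/53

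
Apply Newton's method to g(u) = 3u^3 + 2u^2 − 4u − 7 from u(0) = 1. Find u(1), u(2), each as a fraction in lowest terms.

g'(u) = 9u^2 + 4u − 4.
g(1) = −6, g'(1) = 9, so u(1) = 1 − (−6)/9 = 5/3.
g(5/3) = 52/9, g'(5/3) = 83/3, so u(2) = (5/3) − (52/9)/(83/3) = 121/83.

u(1) = 5/3, u(2) = 121/83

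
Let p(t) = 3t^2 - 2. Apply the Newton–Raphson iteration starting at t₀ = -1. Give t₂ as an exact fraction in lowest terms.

-49/60

p'(t) = 6t.
p(-1) = 1, p'(-1) = -6, so t₁ = (-1) - 1/(-6) = -5/6.
p(-5/6) = 1/12, p'(-5/6) = -5, so t₂ = (-5/6) - (1/12)/(-5) = -49/60.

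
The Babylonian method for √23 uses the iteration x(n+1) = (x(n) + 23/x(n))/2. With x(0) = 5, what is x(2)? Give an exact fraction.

1151/240

x(1) = (5 + 23/5)/2 = 24/5.
x(2) = (24/5 + 23/(24/5))/2 = 1151/240.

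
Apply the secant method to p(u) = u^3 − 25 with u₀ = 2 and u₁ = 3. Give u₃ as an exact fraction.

27505/9409

p(2) = −17, p(3) = 2. u₂ = 3 − 2·(3 − 2)/(2 − (−17)) = 55/19.
p(3) = 2, p(55/19) = −5100/6859. u₃ = (55/19) − (−5100/6859)·((55/19) − 3)/((−5100/6859) − 2) = 27505/9409.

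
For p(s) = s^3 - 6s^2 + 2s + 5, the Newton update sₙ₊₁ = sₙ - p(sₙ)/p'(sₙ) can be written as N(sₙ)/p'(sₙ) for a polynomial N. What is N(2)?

p'(s) = 3s^2 - 12s + 2.
N(s) = s·p'(s) - p(s) = s·(3s^2 - 12s + 2) - (s^3 - 6s^2 + 2s + 5) = 2s^3 - 6s^2 - 5.
N(2) = -13.

-13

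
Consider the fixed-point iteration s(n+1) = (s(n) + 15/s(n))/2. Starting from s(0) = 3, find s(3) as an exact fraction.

s(1) = (3 + 15/3)/2 = 4.
s(2) = (4 + 15/4)/2 = 31/8.
s(3) = (31/8 + 15/(31/8))/2 = 1921/496.

1921/496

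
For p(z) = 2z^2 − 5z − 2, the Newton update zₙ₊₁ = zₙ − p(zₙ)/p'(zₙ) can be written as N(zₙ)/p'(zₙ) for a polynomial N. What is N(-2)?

10

p'(z) = 4z − 5.
N(z) = z·p'(z) − p(z) = z·(4z − 5) − (2z^2 − 5z − 2) = 2z^2 + 2.
N(-2) = 10.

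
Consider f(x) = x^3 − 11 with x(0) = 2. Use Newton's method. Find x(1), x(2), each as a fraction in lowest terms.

f'(x) = 3x^2.
f(2) = −3, f'(2) = 12, so x(1) = 2 − (−3)/12 = 9/4.
f(9/4) = 25/64, f'(9/4) = 243/16, so x(2) = (9/4) − (25/64)/(243/16) = 1081/486.

x(1) = 9/4, x(2) = 1081/486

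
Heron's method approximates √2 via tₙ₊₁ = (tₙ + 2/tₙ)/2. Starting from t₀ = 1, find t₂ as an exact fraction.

17/12

t₁ = (1 + 2/1)/2 = 3/2.
t₂ = (3/2 + 2/(3/2))/2 = 17/12.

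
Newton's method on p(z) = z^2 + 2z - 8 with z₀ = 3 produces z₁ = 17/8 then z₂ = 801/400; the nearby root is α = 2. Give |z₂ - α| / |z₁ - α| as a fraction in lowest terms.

1/50

z₁ - α = 17/8 - 2 = 1/8, so |z₁ - α| = 1/8.
z₂ - α = 801/400 - 2 = 1/400, so |z₂ - α| = 1/400.
Ratio = (1/400) / (1/8) = 1/50.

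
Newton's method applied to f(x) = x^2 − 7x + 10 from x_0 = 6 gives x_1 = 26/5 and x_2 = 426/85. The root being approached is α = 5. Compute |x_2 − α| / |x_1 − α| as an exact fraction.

x_1 − α = 26/5 − 5 = 1/5, so |x_1 − α| = 1/5.
x_2 − α = 426/85 − 5 = 1/85, so |x_2 − α| = 1/85.
Ratio = (1/85) / (1/5) = 1/17.

1/17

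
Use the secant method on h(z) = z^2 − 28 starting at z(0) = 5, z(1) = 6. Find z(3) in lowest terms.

h(5) = −3, h(6) = 8. z(2) = 6 − 8·(6 − 5)/(8 − (−3)) = 58/11.
h(6) = 8, h(58/11) = −24/121. z(3) = (58/11) − (−24/121)·((58/11) − 6)/((−24/121) − 8) = 164/31.

164/31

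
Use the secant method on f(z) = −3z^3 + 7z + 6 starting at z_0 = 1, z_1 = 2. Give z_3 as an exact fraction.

f(1) = 10, f(2) = −4. z_2 = 2 − (−4)·(2 − 1)/((−4) − 10) = 12/7.
f(2) = −4, f(12/7) = 990/343. z_3 = (12/7) − (990/343)·((12/7) − 2)/((990/343) − (−4)) = 2166/1181.

2166/1181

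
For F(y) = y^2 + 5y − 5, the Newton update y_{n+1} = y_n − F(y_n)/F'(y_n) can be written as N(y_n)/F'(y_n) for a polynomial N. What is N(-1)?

F'(y) = 2y + 5.
N(y) = y·F'(y) − F(y) = y·(2y + 5) − (y^2 + 5y − 5) = y^2 + 5.
N(-1) = 6.

6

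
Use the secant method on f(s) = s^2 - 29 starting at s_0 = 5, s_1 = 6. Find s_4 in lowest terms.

f(5) = -4, f(6) = 7. s_2 = 6 - 7·(6 - 5)/(7 - (-4)) = 59/11.
f(6) = 7, f(59/11) = -28/121. s_3 = (59/11) - (-28/121)·((59/11) - 6)/((-28/121) - 7) = 673/125.
f(59/11) = -28/121, f(673/125) = -196/15625. s_4 = (673/125) - (-196/15625)·((673/125) - (59/11))/((-196/15625) - (-28/121)) = 39791/7389.

39791/7389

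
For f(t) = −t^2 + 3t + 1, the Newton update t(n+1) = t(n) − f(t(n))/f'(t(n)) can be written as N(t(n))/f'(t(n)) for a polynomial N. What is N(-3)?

f'(t) = −2t + 3.
N(t) = t·f'(t) − f(t) = t·(−2t + 3) − (−t^2 + 3t + 1) = −t^2 − 1.
N(-3) = −10.

−10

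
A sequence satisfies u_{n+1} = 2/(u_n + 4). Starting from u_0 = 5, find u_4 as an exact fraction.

u_1 = 2/(5 + 4) = 2/9.
u_2 = 2/(2/9 + 4) = 9/19.
u_3 = 2/(9/19 + 4) = 38/85.
u_4 = 2/(38/85 + 4) = 85/189.

85/189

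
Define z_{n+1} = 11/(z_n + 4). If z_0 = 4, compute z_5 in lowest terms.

z_1 = 11/(4 + 4) = 11/8.
z_2 = 11/(11/8 + 4) = 88/43.
z_3 = 11/(88/43 + 4) = 473/260.
z_4 = 11/(473/260 + 4) = 2860/1513.
z_5 = 11/(2860/1513 + 4) = 16643/8912.

16643/8912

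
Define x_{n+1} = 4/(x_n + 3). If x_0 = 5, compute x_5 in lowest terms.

x_1 = 4/(5 + 3) = 1/2.
x_2 = 4/(1/2 + 3) = 8/7.
x_3 = 4/(8/7 + 3) = 28/29.
x_4 = 4/(28/29 + 3) = 116/115.
x_5 = 4/(116/115 + 3) = 460/461.

460/461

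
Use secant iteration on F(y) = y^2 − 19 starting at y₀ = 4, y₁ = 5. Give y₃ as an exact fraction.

61/14

F(4) = −3, F(5) = 6. y₂ = 5 − 6·(5 − 4)/(6 − (−3)) = 13/3.
F(5) = 6, F(13/3) = −2/9. y₃ = (13/3) − (−2/9)·((13/3) − 5)/((−2/9) − 6) = 61/14.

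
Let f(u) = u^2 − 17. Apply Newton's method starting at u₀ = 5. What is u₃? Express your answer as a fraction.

187457/45465

f'(u) = 2u.
f(5) = 8, f'(5) = 10, so u₁ = 5 − 8/10 = 21/5.
f(21/5) = 16/25, f'(21/5) = 42/5, so u₂ = (21/5) − (16/25)/(42/5) = 433/105.
f(433/105) = 64/11025, f'(433/105) = 866/105, so u₃ = (433/105) − (64/11025)/(866/105) = 187457/45465.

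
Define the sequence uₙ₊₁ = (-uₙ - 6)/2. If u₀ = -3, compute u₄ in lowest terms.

-33/16

u₁ = (-(-3) - 6)/2 = -3/2.
u₂ = (-(-3/2) - 6)/2 = -9/4.
u₃ = (-(-9/4) - 6)/2 = -15/8.
u₄ = (-(-15/8) - 6)/2 = -33/16.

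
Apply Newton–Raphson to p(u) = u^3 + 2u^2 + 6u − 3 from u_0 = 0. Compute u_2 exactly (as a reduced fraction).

p'(u) = 3u^2 + 4u + 6.
p(0) = −3, p'(0) = 6, so u_1 = 0 − (−3)/6 = 1/2.
p(1/2) = 5/8, p'(1/2) = 35/4, so u_2 = (1/2) − (5/8)/(35/4) = 3/7.

3/7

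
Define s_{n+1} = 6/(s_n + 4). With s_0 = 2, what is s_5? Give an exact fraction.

201/173

s_1 = 6/(2 + 4) = 1.
s_2 = 6/(1 + 4) = 6/5.
s_3 = 6/(6/5 + 4) = 15/13.
s_4 = 6/(15/13 + 4) = 78/67.
s_5 = 6/(78/67 + 4) = 201/173.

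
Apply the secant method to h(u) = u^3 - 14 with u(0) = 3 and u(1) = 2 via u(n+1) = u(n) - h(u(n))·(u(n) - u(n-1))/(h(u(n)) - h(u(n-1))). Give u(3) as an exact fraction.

2045/842

h(3) = 13, h(2) = -6. u(2) = 2 - (-6)·(2 - 3)/((-6) - 13) = 44/19.
h(2) = -6, h(44/19) = -10842/6859. u(3) = (44/19) - (-10842/6859)·((44/19) - 2)/((-10842/6859) - (-6)) = 2045/842.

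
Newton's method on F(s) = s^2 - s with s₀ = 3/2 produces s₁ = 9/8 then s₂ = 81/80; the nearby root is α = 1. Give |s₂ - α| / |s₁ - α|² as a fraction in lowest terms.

4/5

s₁ - α = 9/8 - 1 = 1/8, so |s₁ - α| = 1/8.
s₂ - α = 81/80 - 1 = 1/80, so |s₂ - α| = 1/80.
|s₁ - α|² = 1/64.
Ratio = (1/80) / (1/64) = 4/5.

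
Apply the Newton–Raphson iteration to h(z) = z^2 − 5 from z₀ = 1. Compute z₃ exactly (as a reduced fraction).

47/21

h'(z) = 2z.
h(1) = −4, h'(1) = 2, so z₁ = 1 − (−4)/2 = 3.
h(3) = 4, h'(3) = 6, so z₂ = 3 − 4/6 = 7/3.
h(7/3) = 4/9, h'(7/3) = 14/3, so z₃ = (7/3) − (4/9)/(14/3) = 47/21.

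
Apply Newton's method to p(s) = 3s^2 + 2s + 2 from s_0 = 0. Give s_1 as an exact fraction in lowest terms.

−1

p'(s) = 6s + 2.
p(0) = 2, p'(0) = 2, so s_1 = 0 − 2/2 = −1.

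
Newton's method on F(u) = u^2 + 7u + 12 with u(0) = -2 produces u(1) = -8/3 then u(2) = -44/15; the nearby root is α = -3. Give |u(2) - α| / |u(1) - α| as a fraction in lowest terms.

1/5

u(1) - α = -8/3 - (-3) = -8/3 + 3 = 1/3, so |u(1) - α| = 1/3.
u(2) - α = -44/15 - (-3) = -44/15 + 3 = 1/15, so |u(2) - α| = 1/15.
Ratio = (1/15) / (1/3) = 1/5.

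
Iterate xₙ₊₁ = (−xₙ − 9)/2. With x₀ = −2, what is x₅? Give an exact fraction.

−97/32

x₁ = (−(−2) − 9)/2 = −7/2.
x₂ = (−(−7/2) − 9)/2 = −11/4.
x₃ = (−(−11/4) − 9)/2 = −25/8.
x₄ = (−(−25/8) − 9)/2 = −47/16.
x₅ = (−(−47/16) − 9)/2 = −97/32.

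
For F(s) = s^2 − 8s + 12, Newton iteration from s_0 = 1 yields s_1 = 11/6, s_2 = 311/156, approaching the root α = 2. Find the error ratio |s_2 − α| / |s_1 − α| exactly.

s_1 − α = 11/6 − 2 = −1/6, so |s_1 − α| = 1/6.
s_2 − α = 311/156 − 2 = −1/156, so |s_2 − α| = 1/156.
Ratio = (1/156) / (1/6) = 1/26.

1/26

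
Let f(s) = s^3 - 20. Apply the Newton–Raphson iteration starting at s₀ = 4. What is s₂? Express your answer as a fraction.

67933/24642

f'(s) = 3s^2.
f(4) = 44, f'(4) = 48, so s₁ = 4 - 44/48 = 37/12.
f(37/12) = 16093/1728, f'(37/12) = 1369/48, so s₂ = (37/12) - (16093/1728)/(1369/48) = 67933/24642.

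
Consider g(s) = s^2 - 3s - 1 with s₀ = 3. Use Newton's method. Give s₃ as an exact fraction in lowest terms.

g'(s) = 2s - 3.
g(3) = -1, g'(3) = 3, so s₁ = 3 - (-1)/3 = 10/3.
g(10/3) = 1/9, g'(10/3) = 11/3, so s₂ = (10/3) - (1/9)/(11/3) = 109/33.
g(109/33) = 1/1089, g'(109/33) = 119/33, so s₃ = (109/33) - (1/1089)/(119/33) = 12970/3927.

12970/3927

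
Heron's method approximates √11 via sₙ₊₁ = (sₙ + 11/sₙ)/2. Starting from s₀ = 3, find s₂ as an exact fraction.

s₁ = (3 + 11/3)/2 = 10/3.
s₂ = (10/3 + 11/(10/3))/2 = 199/60.

199/60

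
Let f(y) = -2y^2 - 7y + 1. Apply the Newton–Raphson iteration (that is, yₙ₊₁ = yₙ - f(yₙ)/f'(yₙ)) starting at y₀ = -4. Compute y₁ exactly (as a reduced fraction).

-11/3

f'(y) = -4y - 7.
f(-4) = -3, f'(-4) = 9, so y₁ = (-4) - (-3)/9 = -11/3.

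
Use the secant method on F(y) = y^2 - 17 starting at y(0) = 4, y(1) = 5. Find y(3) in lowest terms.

169/41

F(4) = -1, F(5) = 8. y(2) = 5 - 8·(5 - 4)/(8 - (-1)) = 37/9.
F(5) = 8, F(37/9) = -8/81. y(3) = (37/9) - (-8/81)·((37/9) - 5)/((-8/81) - 8) = 169/41.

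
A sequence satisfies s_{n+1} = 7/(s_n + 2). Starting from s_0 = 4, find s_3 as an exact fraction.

133/80

s_1 = 7/(4 + 2) = 7/6.
s_2 = 7/(7/6 + 2) = 42/19.
s_3 = 7/(42/19 + 2) = 133/80.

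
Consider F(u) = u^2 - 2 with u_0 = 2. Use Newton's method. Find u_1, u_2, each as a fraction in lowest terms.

F'(u) = 2u.
F(2) = 2, F'(2) = 4, so u_1 = 2 - 2/4 = 3/2.
F(3/2) = 1/4, F'(3/2) = 3, so u_2 = (3/2) - (1/4)/3 = 17/12.

u_1 = 3/2, u_2 = 17/12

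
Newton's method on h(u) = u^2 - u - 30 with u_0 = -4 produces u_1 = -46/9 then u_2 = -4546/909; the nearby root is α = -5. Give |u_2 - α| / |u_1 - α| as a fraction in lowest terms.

u_1 - α = -46/9 - (-5) = -46/9 + 5 = -1/9, so |u_1 - α| = 1/9.
u_2 - α = -4546/909 - (-5) = -4546/909 + 5 = -1/909, so |u_2 - α| = 1/909.
Ratio = (1/909) / (1/9) = 1/101.

1/101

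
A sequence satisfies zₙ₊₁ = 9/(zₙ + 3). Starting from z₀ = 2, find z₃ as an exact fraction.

z₁ = 9/(2 + 3) = 9/5.
z₂ = 9/(9/5 + 3) = 15/8.
z₃ = 9/(15/8 + 3) = 24/13.

24/13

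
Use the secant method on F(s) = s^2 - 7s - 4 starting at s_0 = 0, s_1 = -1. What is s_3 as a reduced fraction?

-9/17

F(0) = -4, F(-1) = 4. s_2 = (-1) - 4·((-1) - 0)/(4 - (-4)) = -1/2.
F(-1) = 4, F(-1/2) = -1/4. s_3 = (-1/2) - (-1/4)·((-1/2) - (-1))/((-1/4) - 4) = -9/17.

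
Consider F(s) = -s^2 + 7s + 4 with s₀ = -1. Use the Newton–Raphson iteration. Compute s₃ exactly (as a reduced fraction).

-1848397/3480129

F'(s) = -2s + 7.
F(-1) = -4, F'(-1) = 9, so s₁ = (-1) - (-4)/9 = -5/9.
F(-5/9) = -16/81, F'(-5/9) = 73/9, so s₂ = (-5/9) - (-16/81)/(73/9) = -349/657.
F(-349/657) = -256/431649, F'(-349/657) = 5297/657, so s₃ = (-349/657) - (-256/431649)/(5297/657) = -1848397/3480129.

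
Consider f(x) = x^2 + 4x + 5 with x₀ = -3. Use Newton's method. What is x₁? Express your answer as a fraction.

f'(x) = 2x + 4.
f(-3) = 2, f'(-3) = -2, so x₁ = (-3) - 2/(-2) = -2.

-2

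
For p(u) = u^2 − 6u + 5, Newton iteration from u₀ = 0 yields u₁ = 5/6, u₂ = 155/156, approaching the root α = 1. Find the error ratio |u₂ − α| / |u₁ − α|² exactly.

u₁ − α = 5/6 − 1 = −1/6, so |u₁ − α| = 1/6.
u₂ − α = 155/156 − 1 = −1/156, so |u₂ − α| = 1/156.
|u₁ − α|² = 1/36.
Ratio = (1/156) / (1/36) = 3/13.

3/13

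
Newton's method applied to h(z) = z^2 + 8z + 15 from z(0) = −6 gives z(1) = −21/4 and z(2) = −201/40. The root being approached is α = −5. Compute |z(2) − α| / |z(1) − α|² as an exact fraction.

2/5

z(1) − α = −21/4 − (−5) = −21/4 + 5 = −1/4, so |z(1) − α| = 1/4.
z(2) − α = −201/40 − (−5) = −201/40 + 5 = −1/40, so |z(2) − α| = 1/40.
|z(1) − α|² = 1/16.
Ratio = (1/40) / (1/16) = 2/5.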